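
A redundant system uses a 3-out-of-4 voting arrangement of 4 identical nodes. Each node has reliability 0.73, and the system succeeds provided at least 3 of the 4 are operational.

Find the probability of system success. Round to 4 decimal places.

R = Σ_{i=3}^{4} C(4,i) p^i (1−p)^{4−i} with p = 0.73
C(4,3)·0.73^3·0.27^1 = 0.420138
C(4,4)·0.73^4·0.27^0 = 0.283982
Sum = 0.7041

0.7041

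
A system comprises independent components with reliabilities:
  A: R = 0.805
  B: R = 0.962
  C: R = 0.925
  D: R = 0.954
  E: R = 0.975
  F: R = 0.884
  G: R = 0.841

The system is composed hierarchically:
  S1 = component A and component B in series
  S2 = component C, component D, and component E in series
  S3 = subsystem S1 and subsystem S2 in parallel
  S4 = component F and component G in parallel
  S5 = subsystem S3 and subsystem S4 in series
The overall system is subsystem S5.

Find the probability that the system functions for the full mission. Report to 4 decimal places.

Series (A and B): 0.805000 × 0.962000 = 0.774410
Series (C, D, and E): 0.925000 × 0.954000 × 0.975000 = 0.860389
Parallel ([0.774410] and [0.860389]): 1 − (1 − 0.774410)(1 − 0.860389) = 0.968505
Parallel (F and G): 1 − (1 − 0.884000)(1 − 0.841000) = 0.981556
Series ([0.968505] and [0.981556]): 0.968505 × 0.981556 = 0.9506

0.9506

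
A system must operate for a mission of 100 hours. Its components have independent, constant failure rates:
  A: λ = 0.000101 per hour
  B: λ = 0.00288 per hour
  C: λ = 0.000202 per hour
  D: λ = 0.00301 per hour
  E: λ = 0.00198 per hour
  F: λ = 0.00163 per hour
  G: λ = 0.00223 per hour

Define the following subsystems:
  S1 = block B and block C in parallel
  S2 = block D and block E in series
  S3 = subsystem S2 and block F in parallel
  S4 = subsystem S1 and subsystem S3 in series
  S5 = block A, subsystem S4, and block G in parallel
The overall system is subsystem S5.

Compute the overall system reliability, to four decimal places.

0.9999

R(A) = exp(−0.000101 × 100) = 0.989951
R(B) = exp(−0.00288 × 100) = 0.749762
R(C) = exp(−0.000202 × 100) = 0.980003
R(D) = exp(−0.00301 × 100) = 0.740078
R(E) = exp(−0.00198 × 100) = 0.820370
R(F) = exp(−0.00163 × 100) = 0.849591
R(G) = exp(−0.00223 × 100) = 0.800115
Parallel (B and C): 1 − (1 − 0.749762)(1 − 0.980003) = 0.994996
Series (D and E): 0.740078 × 0.820370 = 0.607138
Parallel ([0.607138] and F): 1 − (1 − 0.607138)(1 − 0.849591) = 0.940910
Series ([0.994996] and [0.940910]): 0.994996 × 0.940910 = 0.936202
Parallel (A, [0.936202], and G): 1 − (1 − 0.989951)(1 − 0.936202)(1 − 0.800115) = 0.9999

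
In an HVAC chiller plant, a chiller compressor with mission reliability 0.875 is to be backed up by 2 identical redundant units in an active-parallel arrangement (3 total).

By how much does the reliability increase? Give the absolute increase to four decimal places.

R_before = 0.875
R_after = 1 − (1 − 0.875)^3 = 0.9980
ΔR = 0.9980 − 0.875 = 0.1230

0.1230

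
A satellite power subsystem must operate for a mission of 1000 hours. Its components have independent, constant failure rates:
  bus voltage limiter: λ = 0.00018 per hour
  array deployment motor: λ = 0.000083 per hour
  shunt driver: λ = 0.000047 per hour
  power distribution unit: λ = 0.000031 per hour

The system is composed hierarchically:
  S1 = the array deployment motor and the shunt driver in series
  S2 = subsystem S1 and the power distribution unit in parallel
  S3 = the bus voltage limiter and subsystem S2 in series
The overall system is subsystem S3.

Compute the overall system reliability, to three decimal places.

R(bus voltage limiter) = exp(−0.00018 × 1000) = 0.83527
R(array deployment motor) = exp(−0.000083 × 1000) = 0.92035
R(shunt driver) = exp(−0.000047 × 1000) = 0.95409
R(power distribution unit) = exp(−0.000031 × 1000) = 0.96948
Series (array deployment motor and shunt driver): 0.92035 × 0.95409 = 0.87810
Parallel ([0.87810] and power distribution unit): 1 − (1 − 0.87810)(1 − 0.96948) = 0.99628
Series (bus voltage limiter and [0.99628]): 0.83527 × 0.99628 = 0.832

0.832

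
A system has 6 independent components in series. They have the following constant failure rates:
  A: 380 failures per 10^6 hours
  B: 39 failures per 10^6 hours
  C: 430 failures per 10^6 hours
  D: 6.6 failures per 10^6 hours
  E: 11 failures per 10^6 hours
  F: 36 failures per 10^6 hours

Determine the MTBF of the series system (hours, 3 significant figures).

Series of exponential components: λ_sys = Σ λ_i
λ_sys = 0.00038 + 0.000039 + 0.00043 + 0.0000066 + 0.000011 + 0.000036 = 9.0260e-04 /h
MTBF = 1 / λ_sys = 1110 h

1110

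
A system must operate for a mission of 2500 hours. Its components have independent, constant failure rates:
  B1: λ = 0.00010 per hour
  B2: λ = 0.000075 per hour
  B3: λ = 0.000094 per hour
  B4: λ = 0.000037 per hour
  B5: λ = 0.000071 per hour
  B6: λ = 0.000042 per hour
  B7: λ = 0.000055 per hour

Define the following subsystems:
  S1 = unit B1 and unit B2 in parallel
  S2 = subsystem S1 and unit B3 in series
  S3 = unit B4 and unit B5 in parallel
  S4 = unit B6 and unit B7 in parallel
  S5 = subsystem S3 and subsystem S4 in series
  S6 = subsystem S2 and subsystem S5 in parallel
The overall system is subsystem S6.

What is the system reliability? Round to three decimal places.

R(B1) = exp(−0.00010 × 2500) = 0.77880
R(B2) = exp(−0.000075 × 2500) = 0.82903
R(B3) = exp(−0.000094 × 2500) = 0.79057
R(B4) = exp(−0.000037 × 2500) = 0.91165
R(B5) = exp(−0.000071 × 2500) = 0.83736
R(B6) = exp(−0.000042 × 2500) = 0.90032
R(B7) = exp(−0.000055 × 2500) = 0.87153
Parallel (B1 and B2): 1 − (1 − 0.77880)(1 − 0.82903) = 0.96218
Series ([0.96218] and B3): 0.96218 × 0.79057 = 0.76067
Parallel (B4 and B5): 1 − (1 − 0.91165)(1 − 0.83736) = 0.98563
Parallel (B6 and B7): 1 − (1 − 0.90032)(1 − 0.87153) = 0.98719
Series ([0.98563] and [0.98719]): 0.98563 × 0.98719 = 0.97300
Parallel ([0.76067] and [0.97300]): 1 − (1 − 0.76067)(1 − 0.97300) = 0.994

0.994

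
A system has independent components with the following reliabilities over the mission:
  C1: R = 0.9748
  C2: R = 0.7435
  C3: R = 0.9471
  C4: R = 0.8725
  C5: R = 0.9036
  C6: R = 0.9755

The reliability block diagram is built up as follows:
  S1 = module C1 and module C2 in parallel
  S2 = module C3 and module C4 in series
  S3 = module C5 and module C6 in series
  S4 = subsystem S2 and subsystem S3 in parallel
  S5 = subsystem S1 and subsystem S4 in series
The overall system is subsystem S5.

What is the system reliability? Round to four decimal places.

0.9731

Parallel (C1 and C2): 1 − (1 − 0.974800)(1 − 0.743500) = 0.993536
Series (C3 and C4): 0.947100 × 0.872500 = 0.826345
Series (C5 and C6): 0.903600 × 0.975500 = 0.881462
Parallel ([0.826345] and [0.881462]): 1 − (1 − 0.826345)(1 − 0.881462) = 0.979415
Series ([0.993536] and [0.979415]): 0.993536 × 0.979415 = 0.9731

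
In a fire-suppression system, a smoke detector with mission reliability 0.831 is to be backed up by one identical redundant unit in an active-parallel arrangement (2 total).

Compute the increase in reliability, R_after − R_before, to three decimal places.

R_before = 0.831
R_after = 1 − (1 − 0.831)^2 = 0.971
ΔR = 0.971 − 0.831 = 0.140

0.140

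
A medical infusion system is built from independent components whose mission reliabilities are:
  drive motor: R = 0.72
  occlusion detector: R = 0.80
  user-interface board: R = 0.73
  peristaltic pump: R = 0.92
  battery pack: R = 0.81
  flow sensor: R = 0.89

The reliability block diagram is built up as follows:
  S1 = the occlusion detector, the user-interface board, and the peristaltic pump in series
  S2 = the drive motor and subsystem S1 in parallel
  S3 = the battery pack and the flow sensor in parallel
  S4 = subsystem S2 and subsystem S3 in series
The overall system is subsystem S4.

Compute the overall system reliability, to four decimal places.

Series (occlusion detector, user-interface board, and peristaltic pump): 0.800000 × 0.730000 × 0.920000 = 0.537280
Parallel (drive motor and [0.537280]): 1 − (1 − 0.720000)(1 − 0.537280) = 0.870438
Parallel (battery pack and flow sensor): 1 − (1 − 0.810000)(1 − 0.890000) = 0.979100
Series ([0.870438] and [0.979100]): 0.870438 × 0.979100 = 0.8522

0.8522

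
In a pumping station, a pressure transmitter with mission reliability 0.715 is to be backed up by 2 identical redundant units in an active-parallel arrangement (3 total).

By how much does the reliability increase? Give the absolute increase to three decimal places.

R_before = 0.715
R_after = 1 − (1 − 0.715)^3 = 0.977
ΔR = 0.977 − 0.715 = 0.262

0.262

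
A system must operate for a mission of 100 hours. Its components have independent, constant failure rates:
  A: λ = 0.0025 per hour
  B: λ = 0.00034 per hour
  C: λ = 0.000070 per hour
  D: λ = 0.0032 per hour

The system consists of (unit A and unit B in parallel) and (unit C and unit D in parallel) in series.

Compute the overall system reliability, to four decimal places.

0.9907

R(A) = exp(−0.0025 × 100) = 0.778801
R(B) = exp(−0.00034 × 100) = 0.966572
R(C) = exp(−0.000070 × 100) = 0.993024
R(D) = exp(−0.0032 × 100) = 0.726149
Parallel (A and B): 1 − (1 − 0.778801)(1 − 0.966572) = 0.992606
Parallel (C and D): 1 − (1 − 0.993024)(1 − 0.726149) = 0.998090
Series ([0.992606] and [0.998090]): 0.992606 × 0.998090 = 0.9907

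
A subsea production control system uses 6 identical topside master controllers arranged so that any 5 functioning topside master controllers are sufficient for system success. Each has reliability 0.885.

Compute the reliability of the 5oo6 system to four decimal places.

0.8551

R = Σ_{i=5}^{6} C(6,i) p^i (1−p)^{6−i} with p = 0.885
C(6,5)·0.885^5·0.115^1 = 0.374598
C(6,6)·0.885^6·0.115^0 = 0.480463
Sum = 0.8551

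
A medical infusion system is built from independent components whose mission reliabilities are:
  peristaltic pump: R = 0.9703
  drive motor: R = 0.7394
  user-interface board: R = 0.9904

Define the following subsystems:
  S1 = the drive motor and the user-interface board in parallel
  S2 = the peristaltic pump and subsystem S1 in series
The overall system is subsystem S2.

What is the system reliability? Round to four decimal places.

0.9679

Parallel (drive motor and user-interface board): 1 − (1 − 0.739400)(1 − 0.990400) = 0.997498
Series (peristaltic pump and [0.997498]): 0.970300 × 0.997498 = 0.9679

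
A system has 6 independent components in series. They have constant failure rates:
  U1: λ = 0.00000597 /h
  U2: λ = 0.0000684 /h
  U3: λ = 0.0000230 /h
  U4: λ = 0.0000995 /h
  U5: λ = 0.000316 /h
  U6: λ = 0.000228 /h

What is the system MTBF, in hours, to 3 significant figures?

1350

Series of exponential components: λ_sys = Σ λ_i
λ_sys = 0.00000597 + 0.0000684 + 0.0000230 + 0.0000995 + 0.000316 + 0.000228 = 7.4087e-04 /h
MTBF = 1 / λ_sys = 1350 h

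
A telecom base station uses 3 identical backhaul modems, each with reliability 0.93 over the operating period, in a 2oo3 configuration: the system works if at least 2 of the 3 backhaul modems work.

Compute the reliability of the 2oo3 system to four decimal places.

0.9860

R = Σ_{i=2}^{3} C(3,i) p^i (1−p)^{3−i} with p = 0.93
C(3,2)·0.93^2·0.07^1 = 0.181629
C(3,3)·0.93^3·0.07^0 = 0.804357
Sum = 0.9860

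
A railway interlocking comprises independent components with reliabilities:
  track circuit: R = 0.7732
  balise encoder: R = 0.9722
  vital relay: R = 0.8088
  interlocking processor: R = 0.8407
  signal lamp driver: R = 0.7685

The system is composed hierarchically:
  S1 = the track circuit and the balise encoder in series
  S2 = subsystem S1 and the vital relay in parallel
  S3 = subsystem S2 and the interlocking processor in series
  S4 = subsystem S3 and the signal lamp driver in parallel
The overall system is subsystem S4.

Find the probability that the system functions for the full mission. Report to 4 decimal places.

Series (track circuit and balise encoder): 0.773200 × 0.972200 = 0.751705
Parallel ([0.751705] and vital relay): 1 − (1 − 0.751705)(1 − 0.808800) = 0.952526
Series ([0.952526] and interlocking processor): 0.952526 × 0.840700 = 0.800789
Parallel ([0.800789] and signal lamp driver): 1 − (1 − 0.800789)(1 − 0.768500) = 0.9539

0.9539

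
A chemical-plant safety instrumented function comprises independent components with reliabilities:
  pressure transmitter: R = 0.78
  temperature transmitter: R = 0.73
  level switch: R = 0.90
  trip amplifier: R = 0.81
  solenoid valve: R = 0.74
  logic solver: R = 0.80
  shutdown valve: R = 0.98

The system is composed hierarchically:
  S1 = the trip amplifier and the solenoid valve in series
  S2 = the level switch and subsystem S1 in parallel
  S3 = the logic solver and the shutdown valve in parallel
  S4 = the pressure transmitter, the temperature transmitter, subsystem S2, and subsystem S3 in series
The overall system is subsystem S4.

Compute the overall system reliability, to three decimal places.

0.544

Series (trip amplifier and solenoid valve): 0.81000 × 0.74000 = 0.59940
Parallel (level switch and [0.59940]): 1 − (1 − 0.90000)(1 − 0.59940) = 0.95994
Parallel (logic solver and shutdown valve): 1 − (1 − 0.80000)(1 − 0.98000) = 0.99600
Series (pressure transmitter, temperature transmitter, [0.95994], and [0.99600]): 0.78000 × 0.73000 × 0.95994 × 0.99600 = 0.544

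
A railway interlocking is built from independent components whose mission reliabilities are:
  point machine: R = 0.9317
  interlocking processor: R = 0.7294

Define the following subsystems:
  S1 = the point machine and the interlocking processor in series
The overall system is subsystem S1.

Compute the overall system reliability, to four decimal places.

0.6796

Series (point machine and interlocking processor): 0.931700 × 0.729400 = 0.6796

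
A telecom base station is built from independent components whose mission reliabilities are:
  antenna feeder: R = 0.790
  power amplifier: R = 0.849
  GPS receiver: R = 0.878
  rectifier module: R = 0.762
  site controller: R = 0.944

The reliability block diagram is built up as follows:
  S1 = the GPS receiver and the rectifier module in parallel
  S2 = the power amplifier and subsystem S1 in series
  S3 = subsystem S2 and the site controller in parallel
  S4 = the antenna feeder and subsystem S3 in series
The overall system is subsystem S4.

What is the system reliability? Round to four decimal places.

Parallel (GPS receiver and rectifier module): 1 − (1 − 0.878000)(1 − 0.762000) = 0.970964
Series (power amplifier and [0.970964]): 0.849000 × 0.970964 = 0.824348
Parallel ([0.824348] and site controller): 1 − (1 − 0.824348)(1 − 0.944000) = 0.990163
Series (antenna feeder and [0.990163]): 0.790000 × 0.990163 = 0.7822

0.7822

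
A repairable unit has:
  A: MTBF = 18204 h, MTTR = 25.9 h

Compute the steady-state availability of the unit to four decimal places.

A(A) = MTBF/(MTBF+MTTR) = 18204/(18204+25.9) = 0.9986

0.9986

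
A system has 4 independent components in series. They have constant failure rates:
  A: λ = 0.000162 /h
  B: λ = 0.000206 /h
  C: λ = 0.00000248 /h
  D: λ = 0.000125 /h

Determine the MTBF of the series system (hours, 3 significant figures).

Series of exponential components: λ_sys = Σ λ_i
λ_sys = 0.000162 + 0.000206 + 0.00000248 + 0.000125 = 4.9548e-04 /h
MTBF = 1 / λ_sys = 2020 h

2020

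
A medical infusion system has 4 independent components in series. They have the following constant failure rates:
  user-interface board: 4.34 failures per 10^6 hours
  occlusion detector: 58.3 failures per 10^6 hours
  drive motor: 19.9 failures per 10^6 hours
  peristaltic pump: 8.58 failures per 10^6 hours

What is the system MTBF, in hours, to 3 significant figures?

11000

Series of exponential components: λ_sys = Σ λ_i
λ_sys = 0.00000434 + 0.0000583 + 0.0000199 + 0.00000858 = 9.1120e-05 /h
MTBF = 1 / λ_sys = 11000 h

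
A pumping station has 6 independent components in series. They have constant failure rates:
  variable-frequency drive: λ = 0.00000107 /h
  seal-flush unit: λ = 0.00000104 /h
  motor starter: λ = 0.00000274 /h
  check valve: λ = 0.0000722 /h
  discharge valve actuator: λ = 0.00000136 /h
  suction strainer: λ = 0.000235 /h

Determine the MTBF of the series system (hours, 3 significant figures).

3190

Series of exponential components: λ_sys = Σ λ_i
λ_sys = 0.00000107 + 0.00000104 + 0.00000274 + 0.0000722 + 0.00000136 + 0.000235 = 3.1341e-04 /h
MTBF = 1 / λ_sys = 3190 h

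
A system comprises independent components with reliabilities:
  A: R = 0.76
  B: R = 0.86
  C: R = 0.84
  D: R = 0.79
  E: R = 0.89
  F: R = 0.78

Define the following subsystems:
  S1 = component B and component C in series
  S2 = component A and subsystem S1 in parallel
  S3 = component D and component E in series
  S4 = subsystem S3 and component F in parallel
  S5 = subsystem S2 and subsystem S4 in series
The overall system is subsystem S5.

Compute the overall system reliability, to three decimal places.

Series (B and C): 0.86000 × 0.84000 = 0.72240
Parallel (A and [0.72240]): 1 − (1 − 0.76000)(1 − 0.72240) = 0.93338
Series (D and E): 0.79000 × 0.89000 = 0.70310
Parallel ([0.70310] and F): 1 − (1 − 0.70310)(1 − 0.78000) = 0.93468
Series ([0.93338] and [0.93468]): 0.93338 × 0.93468 = 0.872

0.872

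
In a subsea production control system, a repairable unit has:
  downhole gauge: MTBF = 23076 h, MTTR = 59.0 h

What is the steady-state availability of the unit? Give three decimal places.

0.997

A(downhole gauge) = MTBF/(MTBF+MTTR) = 23076/(23076+59.0) = 0.997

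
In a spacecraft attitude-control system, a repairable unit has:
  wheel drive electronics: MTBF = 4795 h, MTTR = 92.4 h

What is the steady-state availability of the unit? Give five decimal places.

0.98109

A(wheel drive electronics) = MTBF/(MTBF+MTTR) = 4795/(4795+92.4) = 0.98109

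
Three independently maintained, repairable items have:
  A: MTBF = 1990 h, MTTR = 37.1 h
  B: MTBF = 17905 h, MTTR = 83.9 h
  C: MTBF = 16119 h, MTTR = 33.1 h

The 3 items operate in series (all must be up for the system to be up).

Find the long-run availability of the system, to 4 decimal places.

0.9751

A(A) = MTBF/(MTBF+MTTR) = 1990/(1990+37.1) = 0.981698
A(B) = MTBF/(MTBF+MTTR) = 17905/(17905+83.9) = 0.995336
A(C) = MTBF/(MTBF+MTTR) = 16119/(16119+33.1) = 0.997951
Series availability: 0.981698 × 0.995336 × 0.997951 = 0.9751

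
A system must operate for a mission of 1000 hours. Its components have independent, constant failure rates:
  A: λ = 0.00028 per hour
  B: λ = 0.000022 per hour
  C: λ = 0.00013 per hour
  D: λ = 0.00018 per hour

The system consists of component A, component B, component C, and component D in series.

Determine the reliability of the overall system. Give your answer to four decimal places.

R(A) = exp(−0.00028 × 1000) = 0.755784
R(B) = exp(−0.000022 × 1000) = 0.978240
R(C) = exp(−0.00013 × 1000) = 0.878095
R(D) = exp(−0.00018 × 1000) = 0.835270
Series (A, B, C, and D): 0.755784 × 0.978240 × 0.878095 × 0.835270 = 0.5423

0.5423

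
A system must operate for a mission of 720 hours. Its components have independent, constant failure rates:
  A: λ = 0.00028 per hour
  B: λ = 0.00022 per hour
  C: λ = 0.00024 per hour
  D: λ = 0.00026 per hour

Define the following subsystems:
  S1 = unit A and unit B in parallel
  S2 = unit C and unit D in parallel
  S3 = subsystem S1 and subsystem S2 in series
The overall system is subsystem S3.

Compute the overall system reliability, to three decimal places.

0.947

R(A) = exp(−0.00028 × 720) = 0.81742
R(B) = exp(−0.00022 × 720) = 0.85351
R(C) = exp(−0.00024 × 720) = 0.84131
R(D) = exp(−0.00026 × 720) = 0.82928
Parallel (A and B): 1 − (1 − 0.81742)(1 − 0.85351) = 0.97325
Parallel (C and D): 1 − (1 − 0.84131)(1 − 0.82928) = 0.97291
Series ([0.97325] and [0.97291]): 0.97325 × 0.97291 = 0.947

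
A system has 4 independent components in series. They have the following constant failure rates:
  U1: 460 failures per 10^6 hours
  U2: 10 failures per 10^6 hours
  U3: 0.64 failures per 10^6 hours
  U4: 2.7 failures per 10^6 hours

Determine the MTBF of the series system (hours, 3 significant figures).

Series of exponential components: λ_sys = Σ λ_i
λ_sys = 0.00046 + 0.000010 + 0.00000064 + 0.0000027 = 4.7334e-04 /h
MTBF = 1 / λ_sys = 2110 h

2110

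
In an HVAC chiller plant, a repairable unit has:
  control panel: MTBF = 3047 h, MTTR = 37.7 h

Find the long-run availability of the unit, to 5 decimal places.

A(control panel) = MTBF/(MTBF+MTTR) = 3047/(3047+37.7) = 0.98778

0.98778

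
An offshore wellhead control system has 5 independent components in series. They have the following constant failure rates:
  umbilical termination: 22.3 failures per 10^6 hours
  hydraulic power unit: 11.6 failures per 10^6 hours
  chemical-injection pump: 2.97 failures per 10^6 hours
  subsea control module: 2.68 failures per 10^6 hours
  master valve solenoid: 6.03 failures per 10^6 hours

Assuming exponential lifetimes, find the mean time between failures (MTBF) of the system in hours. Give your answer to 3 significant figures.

21900

Series of exponential components: λ_sys = Σ λ_i
λ_sys = 0.0000223 + 0.0000116 + 0.00000297 + 0.00000268 + 0.00000603 = 4.5580e-05 /h
MTBF = 1 / λ_sys = 21900 h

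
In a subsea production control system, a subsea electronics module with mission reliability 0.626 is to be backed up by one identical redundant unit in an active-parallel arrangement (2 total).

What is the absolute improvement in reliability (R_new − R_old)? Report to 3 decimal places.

0.234

R_before = 0.626
R_after = 1 − (1 − 0.626)^2 = 0.860
ΔR = 0.860 − 0.626 = 0.234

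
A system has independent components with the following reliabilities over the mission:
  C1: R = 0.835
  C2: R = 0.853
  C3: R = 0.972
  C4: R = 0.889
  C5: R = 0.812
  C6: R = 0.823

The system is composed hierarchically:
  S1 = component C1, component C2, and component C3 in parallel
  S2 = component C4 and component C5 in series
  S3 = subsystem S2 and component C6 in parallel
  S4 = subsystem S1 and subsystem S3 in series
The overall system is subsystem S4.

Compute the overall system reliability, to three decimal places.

0.950

Parallel (C1, C2, and C3): 1 − (1 − 0.83500)(1 − 0.85300)(1 − 0.97200) = 0.99932
Series (C4 and C5): 0.88900 × 0.81200 = 0.72187
Parallel ([0.72187] and C6): 1 − (1 − 0.72187)(1 − 0.82300) = 0.95077
Series ([0.99932] and [0.95077]): 0.99932 × 0.95077 = 0.950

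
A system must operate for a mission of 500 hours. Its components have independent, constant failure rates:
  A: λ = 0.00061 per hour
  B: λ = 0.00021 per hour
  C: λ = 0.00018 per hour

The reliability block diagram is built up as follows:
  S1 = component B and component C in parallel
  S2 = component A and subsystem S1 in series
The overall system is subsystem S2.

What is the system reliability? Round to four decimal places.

0.7308

R(A) = exp(−0.00061 × 500) = 0.737123
R(B) = exp(−0.00021 × 500) = 0.900325
R(C) = exp(−0.00018 × 500) = 0.913931
Parallel (B and C): 1 − (1 − 0.900325)(1 − 0.913931) = 0.991421
Series (A and [0.991421]): 0.737123 × 0.991421 = 0.7308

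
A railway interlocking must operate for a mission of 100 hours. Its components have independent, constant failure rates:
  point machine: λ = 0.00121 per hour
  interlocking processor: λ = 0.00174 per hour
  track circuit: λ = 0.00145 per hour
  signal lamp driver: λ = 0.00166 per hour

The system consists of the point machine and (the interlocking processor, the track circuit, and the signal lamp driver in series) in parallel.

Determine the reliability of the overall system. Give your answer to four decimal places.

0.9562

R(point machine) = exp(−0.00121 × 100) = 0.886034
R(interlocking processor) = exp(−0.00174 × 100) = 0.840297
R(track circuit) = exp(−0.00145 × 100) = 0.865022
R(signal lamp driver) = exp(−0.00166 × 100) = 0.847046
Series (interlocking processor, track circuit, and signal lamp driver): 0.840297 × 0.865022 × 0.847046 = 0.615697
Parallel (point machine and [0.615697]): 1 − (1 − 0.886034)(1 − 0.615697) = 0.9562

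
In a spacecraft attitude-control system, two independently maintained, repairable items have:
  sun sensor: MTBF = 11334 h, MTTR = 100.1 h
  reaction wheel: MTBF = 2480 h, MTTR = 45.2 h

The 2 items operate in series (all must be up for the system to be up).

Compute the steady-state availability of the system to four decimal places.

0.9735

A(sun sensor) = MTBF/(MTBF+MTTR) = 11334/(11334+100.1) = 0.991245
A(reaction wheel) = MTBF/(MTBF+MTTR) = 2480/(2480+45.2) = 0.982100
Series availability: 0.991245 × 0.982100 = 0.9735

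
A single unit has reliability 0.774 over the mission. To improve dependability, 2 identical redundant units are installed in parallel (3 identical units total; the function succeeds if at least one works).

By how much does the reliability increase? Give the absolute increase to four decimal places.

R_before = 0.774
R_after = 1 − (1 − 0.774)^3 = 0.9885
ΔR = 0.9885 − 0.774 = 0.2145

0.2145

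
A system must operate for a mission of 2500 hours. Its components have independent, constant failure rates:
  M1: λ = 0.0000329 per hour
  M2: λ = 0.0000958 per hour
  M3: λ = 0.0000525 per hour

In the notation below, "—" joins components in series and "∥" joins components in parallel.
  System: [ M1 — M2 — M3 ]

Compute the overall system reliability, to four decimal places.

R(M1) = exp(−0.0000329 × 2500) = 0.921042
R(M2) = exp(−0.0000958 × 2500) = 0.787021
R(M3) = exp(−0.0000525 × 2500) = 0.876998
Series (M1, M2, and M3): 0.921042 × 0.787021 × 0.876998 = 0.6357

0.6357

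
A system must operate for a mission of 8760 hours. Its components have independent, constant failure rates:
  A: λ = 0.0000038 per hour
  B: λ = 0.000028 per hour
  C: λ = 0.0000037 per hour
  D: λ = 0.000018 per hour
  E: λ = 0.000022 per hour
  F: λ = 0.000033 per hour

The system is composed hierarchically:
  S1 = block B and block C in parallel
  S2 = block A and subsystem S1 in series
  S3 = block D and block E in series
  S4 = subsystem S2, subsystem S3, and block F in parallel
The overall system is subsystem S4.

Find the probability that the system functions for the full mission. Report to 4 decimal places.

R(A) = exp(−0.0000038 × 8760) = 0.967260
R(B) = exp(−0.000028 × 8760) = 0.782485
R(C) = exp(−0.0000037 × 8760) = 0.968108
R(D) = exp(−0.000018 × 8760) = 0.854123
R(E) = exp(−0.000022 × 8760) = 0.824713
R(F) = exp(−0.000033 × 8760) = 0.748952
Parallel (B and C): 1 − (1 − 0.782485)(1 − 0.968108) = 0.993063
Series (A and [0.993063]): 0.967260 × 0.993063 = 0.960550
Series (D and E): 0.854123 × 0.824713 = 0.704406
Parallel ([0.960550], [0.704406], and F): 1 − (1 − 0.960550)(1 − 0.704406)(1 − 0.748952) = 0.9971

0.9971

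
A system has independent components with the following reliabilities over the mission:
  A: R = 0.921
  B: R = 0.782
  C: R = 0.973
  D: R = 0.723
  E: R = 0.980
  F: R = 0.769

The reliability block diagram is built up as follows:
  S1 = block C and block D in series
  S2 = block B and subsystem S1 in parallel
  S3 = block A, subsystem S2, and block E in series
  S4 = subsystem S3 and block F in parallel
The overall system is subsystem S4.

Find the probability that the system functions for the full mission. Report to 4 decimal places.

Series (C and D): 0.973000 × 0.723000 = 0.703479
Parallel (B and [0.703479]): 1 − (1 − 0.782000)(1 − 0.703479) = 0.935358
Series (A, [0.935358], and E): 0.921000 × 0.935358 × 0.980000 = 0.844235
Parallel ([0.844235] and F): 1 − (1 − 0.844235)(1 − 0.769000) = 0.9640

0.9640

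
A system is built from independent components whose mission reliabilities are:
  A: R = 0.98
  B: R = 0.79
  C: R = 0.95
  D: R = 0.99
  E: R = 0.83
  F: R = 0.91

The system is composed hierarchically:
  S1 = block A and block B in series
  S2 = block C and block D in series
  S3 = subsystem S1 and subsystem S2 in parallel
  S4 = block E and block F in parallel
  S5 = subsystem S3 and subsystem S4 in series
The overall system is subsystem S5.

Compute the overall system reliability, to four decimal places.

Series (A and B): 0.980000 × 0.790000 = 0.774200
Series (C and D): 0.950000 × 0.990000 = 0.940500
Parallel ([0.774200] and [0.940500]): 1 − (1 − 0.774200)(1 − 0.940500) = 0.986565
Parallel (E and F): 1 − (1 − 0.830000)(1 − 0.910000) = 0.984700
Series ([0.986565] and [0.984700]): 0.986565 × 0.984700 = 0.9715

0.9715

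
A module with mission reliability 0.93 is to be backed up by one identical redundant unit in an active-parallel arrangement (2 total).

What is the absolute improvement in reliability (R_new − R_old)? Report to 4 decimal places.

0.0651

R_before = 0.93
R_after = 1 − (1 − 0.93)^2 = 0.9951
ΔR = 0.9951 − 0.93 = 0.0651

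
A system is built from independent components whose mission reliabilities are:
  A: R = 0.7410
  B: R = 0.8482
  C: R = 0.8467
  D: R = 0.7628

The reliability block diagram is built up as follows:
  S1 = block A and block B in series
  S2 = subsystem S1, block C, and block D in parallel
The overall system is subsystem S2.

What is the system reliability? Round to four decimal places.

Series (A and B): 0.741000 × 0.848200 = 0.628516
Parallel ([0.628516], C, and D): 1 − (1 − 0.628516)(1 − 0.846700)(1 − 0.762800) = 0.9865

0.9865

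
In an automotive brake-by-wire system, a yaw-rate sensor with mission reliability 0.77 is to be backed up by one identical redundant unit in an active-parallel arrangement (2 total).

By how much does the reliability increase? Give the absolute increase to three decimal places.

R_before = 0.77
R_after = 1 − (1 − 0.77)^2 = 0.947
ΔR = 0.947 − 0.77 = 0.177

0.177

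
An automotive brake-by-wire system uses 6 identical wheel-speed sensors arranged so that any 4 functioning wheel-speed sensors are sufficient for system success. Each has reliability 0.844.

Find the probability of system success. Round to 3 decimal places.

R = Σ_{i=4}^{6} C(6,i) p^i (1−p)^{6−i} with p = 0.844
C(6,4)·0.844^4·0.156^2 = 0.18523
C(6,5)·0.844^5·0.156^1 = 0.40086
C(6,6)·0.844^6·0.156^0 = 0.36146
Sum = 0.948

0.948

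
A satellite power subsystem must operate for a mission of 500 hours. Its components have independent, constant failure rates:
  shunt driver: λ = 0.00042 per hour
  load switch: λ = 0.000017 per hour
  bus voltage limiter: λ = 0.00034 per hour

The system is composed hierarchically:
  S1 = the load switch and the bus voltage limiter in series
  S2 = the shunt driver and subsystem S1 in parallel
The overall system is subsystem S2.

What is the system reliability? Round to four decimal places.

0.9690

R(shunt driver) = exp(−0.00042 × 500) = 0.810584
R(load switch) = exp(−0.000017 × 500) = 0.991536
R(bus voltage limiter) = exp(−0.00034 × 500) = 0.843665
Series (load switch and bus voltage limiter): 0.991536 × 0.843665 = 0.836524
Parallel (shunt driver and [0.836524]): 1 − (1 − 0.810584)(1 − 0.836524) = 0.9690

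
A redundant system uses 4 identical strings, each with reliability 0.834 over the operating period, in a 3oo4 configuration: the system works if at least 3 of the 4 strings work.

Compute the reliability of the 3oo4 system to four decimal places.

0.8690

R = Σ_{i=3}^{4} C(4,i) p^i (1−p)^{4−i} with p = 0.834
C(4,3)·0.834^3·0.166^1 = 0.385182
C(4,4)·0.834^4·0.166^0 = 0.483798
Sum = 0.8690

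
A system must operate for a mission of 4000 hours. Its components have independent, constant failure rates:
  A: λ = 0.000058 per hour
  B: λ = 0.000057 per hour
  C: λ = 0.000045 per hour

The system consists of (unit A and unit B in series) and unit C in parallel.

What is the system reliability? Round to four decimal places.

R(A) = exp(−0.000058 × 4000) = 0.792946
R(B) = exp(−0.000057 × 4000) = 0.796124
R(C) = exp(−0.000045 × 4000) = 0.835270
Series (A and B): 0.792946 × 0.796124 = 0.631283
Parallel ([0.631283] and C): 1 − (1 − 0.631283)(1 − 0.835270) = 0.9393

0.9393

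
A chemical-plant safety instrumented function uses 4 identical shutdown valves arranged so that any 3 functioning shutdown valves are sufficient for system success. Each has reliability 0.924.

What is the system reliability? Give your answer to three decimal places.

0.969

R = Σ_{i=3}^{4} C(4,i) p^i (1−p)^{4−i} with p = 0.924
C(4,3)·0.924^3·0.076^1 = 0.23982
C(4,4)·0.924^4·0.076^0 = 0.72893
Sum = 0.969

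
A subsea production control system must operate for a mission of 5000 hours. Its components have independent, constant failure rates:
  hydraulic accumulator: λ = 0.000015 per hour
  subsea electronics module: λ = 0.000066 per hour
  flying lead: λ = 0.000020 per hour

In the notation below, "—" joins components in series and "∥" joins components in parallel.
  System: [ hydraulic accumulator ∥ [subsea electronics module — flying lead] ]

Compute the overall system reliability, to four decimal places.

R(hydraulic accumulator) = exp(−0.000015 × 5000) = 0.927743
R(subsea electronics module) = exp(−0.000066 × 5000) = 0.718924
R(flying lead) = exp(−0.000020 × 5000) = 0.904837
Series (subsea electronics module and flying lead): 0.718924 × 0.904837 = 0.650509
Parallel (hydraulic accumulator and [0.650509]): 1 − (1 − 0.927743)(1 − 0.650509) = 0.9747

0.9747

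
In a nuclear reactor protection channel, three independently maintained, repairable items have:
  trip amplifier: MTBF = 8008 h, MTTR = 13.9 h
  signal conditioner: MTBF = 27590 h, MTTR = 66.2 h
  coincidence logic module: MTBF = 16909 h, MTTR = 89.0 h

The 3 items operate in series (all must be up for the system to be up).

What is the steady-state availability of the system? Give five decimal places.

A(trip amplifier) = MTBF/(MTBF+MTTR) = 8008/(8008+13.9) = 0.998267
A(signal conditioner) = MTBF/(MTBF+MTTR) = 27590/(27590+66.2) = 0.997606
A(coincidence logic module) = MTBF/(MTBF+MTTR) = 16909/(16909+89.0) = 0.994764
Series availability: 0.998267 × 0.997606 × 0.994764 = 0.99066

0.99066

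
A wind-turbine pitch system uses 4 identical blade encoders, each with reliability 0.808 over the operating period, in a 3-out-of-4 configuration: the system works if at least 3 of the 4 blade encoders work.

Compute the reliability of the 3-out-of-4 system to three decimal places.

R = Σ_{i=3}^{4} C(4,i) p^i (1−p)^{4−i} with p = 0.808
C(4,3)·0.808^3·0.192^1 = 0.40513
C(4,4)·0.808^4·0.192^0 = 0.42623
Sum = 0.831

0.831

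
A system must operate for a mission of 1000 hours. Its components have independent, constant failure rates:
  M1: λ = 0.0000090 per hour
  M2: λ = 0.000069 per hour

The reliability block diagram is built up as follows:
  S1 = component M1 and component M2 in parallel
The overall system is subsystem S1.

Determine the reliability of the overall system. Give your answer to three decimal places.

R(M1) = exp(−0.0000090 × 1000) = 0.99104
R(M2) = exp(−0.000069 × 1000) = 0.93333
Parallel (M1 and M2): 1 − (1 − 0.99104)(1 − 0.93333) = 0.999

0.999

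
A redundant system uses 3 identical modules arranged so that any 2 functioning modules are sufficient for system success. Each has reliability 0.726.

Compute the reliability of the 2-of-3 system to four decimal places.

0.8159

R = Σ_{i=2}^{3} C(3,i) p^i (1−p)^{3−i} with p = 0.726
C(3,2)·0.726^2·0.274^1 = 0.433256
C(3,3)·0.726^3·0.274^0 = 0.382657
Sum = 0.8159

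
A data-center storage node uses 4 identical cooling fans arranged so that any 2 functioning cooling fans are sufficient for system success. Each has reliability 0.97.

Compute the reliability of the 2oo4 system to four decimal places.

R = Σ_{i=2}^{4} C(4,i) p^i (1−p)^{4−i} with p = 0.97
C(4,2)·0.97^2·0.03^2 = 0.005081
C(4,3)·0.97^3·0.03^1 = 0.109521
C(4,4)·0.97^4·0.03^0 = 0.885293
Sum = 0.9999

0.9999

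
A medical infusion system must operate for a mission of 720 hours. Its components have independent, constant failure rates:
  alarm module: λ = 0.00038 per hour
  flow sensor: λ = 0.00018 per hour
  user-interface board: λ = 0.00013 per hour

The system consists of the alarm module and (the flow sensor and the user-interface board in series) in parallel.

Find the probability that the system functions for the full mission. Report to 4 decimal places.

0.9521

R(alarm module) = exp(−0.00038 × 720) = 0.760636
R(flow sensor) = exp(−0.00018 × 720) = 0.878447
R(user-interface board) = exp(−0.00013 × 720) = 0.910647
Series (flow sensor and user-interface board): 0.878447 × 0.910647 = 0.799955
Parallel (alarm module and [0.799955]): 1 − (1 − 0.760636)(1 − 0.799955) = 0.9521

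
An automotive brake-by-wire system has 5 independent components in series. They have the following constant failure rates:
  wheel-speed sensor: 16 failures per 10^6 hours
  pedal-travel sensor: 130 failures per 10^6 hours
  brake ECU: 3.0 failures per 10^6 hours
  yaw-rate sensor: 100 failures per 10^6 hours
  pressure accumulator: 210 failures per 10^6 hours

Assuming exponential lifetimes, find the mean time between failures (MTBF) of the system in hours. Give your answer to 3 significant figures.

Series of exponential components: λ_sys = Σ λ_i
λ_sys = 0.000016 + 0.00013 + 0.0000030 + 0.00010 + 0.00021 = 4.5900e-04 /h
MTBF = 1 / λ_sys = 2180 h

2180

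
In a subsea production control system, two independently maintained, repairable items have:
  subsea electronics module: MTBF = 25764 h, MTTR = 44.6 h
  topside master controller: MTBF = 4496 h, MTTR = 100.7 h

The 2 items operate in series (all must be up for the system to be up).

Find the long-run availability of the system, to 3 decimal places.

0.976

A(subsea electronics module) = MTBF/(MTBF+MTTR) = 25764/(25764+44.6) = 0.998272
A(topside master controller) = MTBF/(MTBF+MTTR) = 4496/(4496+100.7) = 0.978093
Series availability: 0.998272 × 0.978093 = 0.976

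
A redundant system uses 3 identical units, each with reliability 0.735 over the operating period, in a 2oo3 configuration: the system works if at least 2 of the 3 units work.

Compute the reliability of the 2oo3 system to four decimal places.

0.8265

R = Σ_{i=2}^{3} C(3,i) p^i (1−p)^{3−i} with p = 0.735
C(3,2)·0.735^2·0.265^1 = 0.429479
C(3,3)·0.735^3·0.265^0 = 0.397065
Sum = 0.8265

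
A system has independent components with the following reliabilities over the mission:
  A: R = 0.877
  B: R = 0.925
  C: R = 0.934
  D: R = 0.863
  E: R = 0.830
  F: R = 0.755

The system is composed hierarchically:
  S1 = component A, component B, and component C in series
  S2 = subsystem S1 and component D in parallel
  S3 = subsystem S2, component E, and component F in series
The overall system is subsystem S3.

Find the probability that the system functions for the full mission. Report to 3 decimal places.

Series (A, B, and C): 0.87700 × 0.92500 × 0.93400 = 0.75768
Parallel ([0.75768] and D): 1 − (1 − 0.75768)(1 − 0.86300) = 0.96680
Series ([0.96680], E, and F): 0.96680 × 0.83000 × 0.75500 = 0.606

0.606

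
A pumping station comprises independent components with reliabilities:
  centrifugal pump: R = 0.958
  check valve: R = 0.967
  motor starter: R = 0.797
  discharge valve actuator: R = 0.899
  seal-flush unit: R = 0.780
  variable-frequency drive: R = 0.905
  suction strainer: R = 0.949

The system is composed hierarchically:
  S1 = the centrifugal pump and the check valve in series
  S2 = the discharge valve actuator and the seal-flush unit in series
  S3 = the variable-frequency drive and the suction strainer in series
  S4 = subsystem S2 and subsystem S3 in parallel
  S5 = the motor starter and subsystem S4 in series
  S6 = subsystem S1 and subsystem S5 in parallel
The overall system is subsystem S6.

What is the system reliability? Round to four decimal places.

0.9826

Series (centrifugal pump and check valve): 0.958000 × 0.967000 = 0.926386
Series (discharge valve actuator and seal-flush unit): 0.899000 × 0.780000 = 0.701220
Series (variable-frequency drive and suction strainer): 0.905000 × 0.949000 = 0.858845
Parallel ([0.701220] and [0.858845]): 1 − (1 − 0.701220)(1 − 0.858845) = 0.957826
Series (motor starter and [0.957826]): 0.797000 × 0.957826 = 0.763387
Parallel ([0.926386] and [0.763387]): 1 − (1 − 0.926386)(1 − 0.763387) = 0.9826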